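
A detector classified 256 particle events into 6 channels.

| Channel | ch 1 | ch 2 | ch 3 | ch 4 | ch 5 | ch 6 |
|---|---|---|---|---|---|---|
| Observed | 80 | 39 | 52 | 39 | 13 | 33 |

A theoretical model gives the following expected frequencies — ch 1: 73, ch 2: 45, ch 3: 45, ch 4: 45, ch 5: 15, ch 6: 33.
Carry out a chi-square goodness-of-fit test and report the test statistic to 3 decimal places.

ch 1: (80 − 73)²/73 = 49/73 = 0.6712
ch 2: (39 − 45)²/45 = 36/45 = 0.8000
ch 3: (52 − 45)²/45 = 49/45 = 1.0889
ch 4: (39 − 45)²/45 = 36/45 = 0.8000
ch 5: (13 − 15)²/15 = 4/15 = 0.2667
ch 6: (33 − 33)²/33 = 0/33 = 0.0000
Sum = 3.627

3.627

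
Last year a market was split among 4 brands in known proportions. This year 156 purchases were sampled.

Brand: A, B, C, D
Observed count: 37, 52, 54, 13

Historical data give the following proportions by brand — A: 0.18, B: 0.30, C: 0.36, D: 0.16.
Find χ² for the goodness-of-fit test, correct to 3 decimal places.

Expected counts E_i = n·p_i: 156×0.18 = 28.08, 156×0.30 = 46.8, 156×0.36 = 56.16, 156×0.16 = 24.96.
A: (37 − 28.08)²/28.08 = 79.5664/28.08 = 2.8336
B: (52 − 46.8)²/46.8 = 27.04/46.8 = 0.5778
C: (54 − 56.16)²/56.16 = 4.6656/56.16 = 0.0831
D: (13 − 24.96)²/24.96 = 143.0416/24.96 = 5.7308
Sum = 9.225

9.225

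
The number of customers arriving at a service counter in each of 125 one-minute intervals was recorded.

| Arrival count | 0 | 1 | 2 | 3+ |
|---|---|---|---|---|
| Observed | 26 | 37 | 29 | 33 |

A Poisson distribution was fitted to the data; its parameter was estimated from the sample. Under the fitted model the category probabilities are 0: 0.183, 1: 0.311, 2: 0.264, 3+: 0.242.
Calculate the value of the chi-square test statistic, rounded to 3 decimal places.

1.252

Expected counts E_i = n·p_i: 125×0.183 = 22.875, 125×0.311 = 38.875, 125×0.264 = 33, 125×0.242 = 30.25.
cat         O        E   (O−E)²/E
0          26   22.875     0.4269
1          37   38.875     0.0904
2          29       33     0.4848
3+         33    30.25     0.2500
Sum = 1.252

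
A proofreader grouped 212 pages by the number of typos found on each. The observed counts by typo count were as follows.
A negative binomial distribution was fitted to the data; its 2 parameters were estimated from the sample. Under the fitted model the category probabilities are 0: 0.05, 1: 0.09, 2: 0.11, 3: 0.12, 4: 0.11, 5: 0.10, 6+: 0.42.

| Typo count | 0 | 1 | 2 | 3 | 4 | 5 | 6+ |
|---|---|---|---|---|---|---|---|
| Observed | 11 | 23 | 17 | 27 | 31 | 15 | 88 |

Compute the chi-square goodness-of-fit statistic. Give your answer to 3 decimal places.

6.984

Expected counts E_i = n·p_i: 212×0.05 = 10.6, 212×0.09 = 19.08, 212×0.11 = 23.32, 212×0.12 = 25.44, 212×0.11 = 23.32, 212×0.10 = 21.2, 212×0.42 = 89.04.
0: (11 − 10.6)²/10.6 = 0.16/10.6 = 0.0151
1: (23 − 19.08)²/19.08 = 15.3664/19.08 = 0.8054
2: (17 − 23.32)²/23.32 = 39.9424/23.32 = 1.7128
3: (27 − 25.44)²/25.44 = 2.4336/25.44 = 0.0957
4: (31 − 23.32)²/23.32 = 58.9824/23.32 = 2.5293
5: (15 − 21.2)²/21.2 = 38.44/21.2 = 1.8132
6+: (88 − 89.04)²/89.04 = 1.0816/89.04 = 0.0121
Sum = 6.984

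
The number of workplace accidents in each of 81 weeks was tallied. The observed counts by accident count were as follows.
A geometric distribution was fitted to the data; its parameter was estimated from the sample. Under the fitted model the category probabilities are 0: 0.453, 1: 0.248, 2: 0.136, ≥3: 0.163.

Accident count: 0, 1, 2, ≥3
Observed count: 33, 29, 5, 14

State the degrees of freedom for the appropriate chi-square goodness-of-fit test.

There are k = 4 categories and 1 parameter estimated from the data, so df = 4 − 1 − 1 = 2.

2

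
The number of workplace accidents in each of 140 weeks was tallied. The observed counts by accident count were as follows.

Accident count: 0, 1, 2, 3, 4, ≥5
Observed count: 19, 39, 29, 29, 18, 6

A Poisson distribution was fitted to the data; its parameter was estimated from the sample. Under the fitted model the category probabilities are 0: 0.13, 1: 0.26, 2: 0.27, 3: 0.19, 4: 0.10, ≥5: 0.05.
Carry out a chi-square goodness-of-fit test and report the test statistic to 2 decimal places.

Expected counts E_i = n·p_i: 140×0.13 = 18.2, 140×0.26 = 36.4, 140×0.27 = 37.8, 140×0.19 = 26.6, 140×0.10 = 14, 140×0.05 = 7.
χ² = (19−18.2)²/18.2 + (39−36.4)²/36.4 + (29−37.8)²/37.8 + (29−26.6)²/26.6 + (18−14)²/14 + (6−7)²/7
   = 0.035 + 0.186 + 2.049 + 0.217 + 1.143 + 0.143
Sum = 3.77

3.77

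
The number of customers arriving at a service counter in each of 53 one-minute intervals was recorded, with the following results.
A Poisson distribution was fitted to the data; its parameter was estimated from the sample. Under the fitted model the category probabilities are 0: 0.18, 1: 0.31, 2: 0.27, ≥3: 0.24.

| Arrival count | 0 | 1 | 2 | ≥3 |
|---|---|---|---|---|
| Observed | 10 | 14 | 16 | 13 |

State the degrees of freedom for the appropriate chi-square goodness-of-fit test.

2

There are k = 4 categories and 1 parameter estimated from the data, so df = 4 − 1 − 1 = 2.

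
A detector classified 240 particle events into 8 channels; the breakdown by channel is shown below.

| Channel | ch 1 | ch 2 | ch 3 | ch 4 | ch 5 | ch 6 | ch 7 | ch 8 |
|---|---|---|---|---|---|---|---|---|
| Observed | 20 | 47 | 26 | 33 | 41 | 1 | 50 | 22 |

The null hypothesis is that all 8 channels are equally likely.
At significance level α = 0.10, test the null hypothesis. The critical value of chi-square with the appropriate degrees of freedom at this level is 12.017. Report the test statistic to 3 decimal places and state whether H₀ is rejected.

Expected count for each of the 8 categories: 240/8 = 30.
χ² = (20−30)²/30 + (47−30)²/30 + (26−30)²/30 + (33−30)²/30 + (41−30)²/30 + (1−30)²/30 + (50−30)²/30 + (22−30)²/30
   = 3.3333 + 9.6333 + 0.5333 + 0.3000 + 4.0333 + 28.0333 + 13.3333 + 2.1333
Sum = 61.333
df = 7. Since 61.333 > 12.017, we reject H₀.

61.333; reject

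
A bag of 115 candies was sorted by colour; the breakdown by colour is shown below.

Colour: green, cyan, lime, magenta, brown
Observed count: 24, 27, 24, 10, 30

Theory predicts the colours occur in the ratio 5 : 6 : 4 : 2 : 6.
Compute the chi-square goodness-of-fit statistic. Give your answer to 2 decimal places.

1.14

Ratio total = 23. Expected counts: 115×5/23 = 25, 115×6/23 = 30, 115×4/23 = 20, 115×2/23 = 10, 115×6/23 = 30.
χ² = (24−25)²/25 + (27−30)²/30 + (24−20)²/20 + (10−10)²/10 + (30−30)²/30
   = 0.040 + 0.300 + 0.800 + 0.000 + 0.000
Sum = 1.14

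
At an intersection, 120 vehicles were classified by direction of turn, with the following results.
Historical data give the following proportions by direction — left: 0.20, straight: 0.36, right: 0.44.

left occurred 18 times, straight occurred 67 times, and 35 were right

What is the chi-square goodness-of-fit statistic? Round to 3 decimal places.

20.613

Expected counts E_i = n·p_i: 120×0.20 = 24, 120×0.36 = 43.2, 120×0.44 = 52.8.
left: (18 − 24)²/24 = 36/24 = 1.5000
straight: (67 − 43.2)²/43.2 = 566.44/43.2 = 13.1120
right: (35 − 52.8)²/52.8 = 316.84/52.8 = 6.0008
Sum = 20.613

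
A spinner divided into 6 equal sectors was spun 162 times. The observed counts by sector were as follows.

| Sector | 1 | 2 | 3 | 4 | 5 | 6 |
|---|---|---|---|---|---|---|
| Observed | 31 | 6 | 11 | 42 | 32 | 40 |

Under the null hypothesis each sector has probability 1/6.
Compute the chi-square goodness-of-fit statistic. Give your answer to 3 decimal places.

41.926

Expected count for each of the 6 categories: 162/6 = 27.
1: (31 − 27)²/27 = 16/27 = 0.5926
2: (6 − 27)²/27 = 441/27 = 16.3333
3: (11 − 27)²/27 = 256/27 = 9.4815
4: (42 − 27)²/27 = 225/27 = 8.3333
5: (32 − 27)²/27 = 25/27 = 0.9259
6: (40 − 27)²/27 = 169/27 = 6.2593
Sum = 41.926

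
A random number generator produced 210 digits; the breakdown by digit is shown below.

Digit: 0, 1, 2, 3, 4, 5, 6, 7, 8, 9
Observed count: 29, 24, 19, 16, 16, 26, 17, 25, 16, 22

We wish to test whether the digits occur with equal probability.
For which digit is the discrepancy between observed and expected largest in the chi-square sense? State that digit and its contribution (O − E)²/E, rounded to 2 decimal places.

0, 3.05

Expected count for each of the 10 categories: 210/10 = 21.
cat         O        E   (O−E)²/E
0          29       21      3.048
1          24       21      0.429
2          19       21      0.190
3          16       21      1.190
4          16       21      1.190
5          26       21      1.190
6          17       21      0.762
7          25       21      0.762
8          16       21      1.190
9          22       21      0.048
The largest term is for 0: 3.05.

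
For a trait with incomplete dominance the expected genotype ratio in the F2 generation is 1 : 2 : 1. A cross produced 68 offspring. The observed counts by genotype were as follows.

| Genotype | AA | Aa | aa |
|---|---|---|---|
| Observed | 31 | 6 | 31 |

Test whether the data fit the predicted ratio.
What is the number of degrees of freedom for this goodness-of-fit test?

There are k = 3 categories and no parameters were estimated from the data, so df = 3 − 1 = 2.

2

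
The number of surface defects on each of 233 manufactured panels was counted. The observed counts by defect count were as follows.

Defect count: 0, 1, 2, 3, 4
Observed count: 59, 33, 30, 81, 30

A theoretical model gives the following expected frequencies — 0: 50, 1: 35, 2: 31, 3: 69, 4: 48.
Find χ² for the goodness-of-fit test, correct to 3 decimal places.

10.604

χ² = (59−50)²/50 + (33−35)²/35 + (30−31)²/31 + (81−69)²/69 + (30−48)²/48
   = 1.6200 + 0.1143 + 0.0323 + 2.0870 + 6.7500
Sum = 10.604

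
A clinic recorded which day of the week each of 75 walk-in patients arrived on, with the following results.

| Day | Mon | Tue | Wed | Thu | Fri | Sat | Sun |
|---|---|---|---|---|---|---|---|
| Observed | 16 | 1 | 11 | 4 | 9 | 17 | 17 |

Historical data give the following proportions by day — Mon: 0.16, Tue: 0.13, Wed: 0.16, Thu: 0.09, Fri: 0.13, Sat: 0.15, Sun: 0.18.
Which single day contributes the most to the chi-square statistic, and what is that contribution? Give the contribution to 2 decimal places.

Tue, 7.85

Expected counts E_i = n·p_i: 75×0.16 = 12, 75×0.13 = 9.75, 75×0.16 = 12, 75×0.09 = 6.75, 75×0.13 = 9.75, 75×0.15 = 11.25, 75×0.18 = 13.5.
χ² = (16−12)²/12 + (1−9.75)²/9.75 + (11−12)²/12 + (4−6.75)²/6.75 + (9−9.75)²/9.75 + (17−11.25)²/11.25 + (17−13.5)²/13.5
   = 1.333 + 7.853 + 0.083 + 1.120 + 0.058 + 2.939 + 0.907
The largest term is for Tue: 7.85.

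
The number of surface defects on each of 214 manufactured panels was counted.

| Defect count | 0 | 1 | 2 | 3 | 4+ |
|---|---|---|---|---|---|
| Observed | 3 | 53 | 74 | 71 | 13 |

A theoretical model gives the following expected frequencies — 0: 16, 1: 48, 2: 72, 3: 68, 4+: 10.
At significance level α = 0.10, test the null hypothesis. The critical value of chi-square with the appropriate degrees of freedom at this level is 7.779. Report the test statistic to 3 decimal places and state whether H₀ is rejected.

χ² = (3−16)²/16 + (53−48)²/48 + (74−72)²/72 + (71−68)²/68 + (13−10)²/10
   = 10.5625 + 0.5208 + 0.0556 + 0.1324 + 0.9000
Sum = 12.171
df = 4. Since 12.171 > 7.779, we reject H₀.

12.171; reject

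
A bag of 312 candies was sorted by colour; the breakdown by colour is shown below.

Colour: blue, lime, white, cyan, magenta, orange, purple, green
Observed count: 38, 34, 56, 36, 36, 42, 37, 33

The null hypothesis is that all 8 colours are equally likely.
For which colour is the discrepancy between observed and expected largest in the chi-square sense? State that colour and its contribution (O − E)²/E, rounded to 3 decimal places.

Expected count for each of the 8 categories: 312/8 = 39.
χ² = (38−39)²/39 + (34−39)²/39 + (56−39)²/39 + (36−39)²/39 + (36−39)²/39 + (42−39)²/39 + (37−39)²/39 + (33−39)²/39
   = 0.0256 + 0.6410 + 7.4103 + 0.2308 + 0.2308 + 0.2308 + 0.1026 + 0.9231
The largest term is for white: 7.410.

white, 7.410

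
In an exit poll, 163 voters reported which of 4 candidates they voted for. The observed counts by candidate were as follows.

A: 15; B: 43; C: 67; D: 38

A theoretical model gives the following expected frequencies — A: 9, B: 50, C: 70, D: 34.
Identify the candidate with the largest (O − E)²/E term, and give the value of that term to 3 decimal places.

A: (15 − 9)²/9 = 36/9 = 4.0000
B: (43 − 50)²/50 = 49/50 = 0.9800
C: (67 − 70)²/70 = 9/70 = 0.1286
D: (38 − 34)²/34 = 16/34 = 0.4706
The largest term is for A: 4.000.

A, 4.000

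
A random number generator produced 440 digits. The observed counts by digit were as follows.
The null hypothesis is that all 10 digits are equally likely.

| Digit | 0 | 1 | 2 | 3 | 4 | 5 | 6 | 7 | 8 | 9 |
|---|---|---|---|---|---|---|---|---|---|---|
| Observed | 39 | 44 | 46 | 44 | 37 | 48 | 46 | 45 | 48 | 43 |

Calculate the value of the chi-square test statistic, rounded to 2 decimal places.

Under H₀ each category has probability 1/10, so each expected count is 440/10 = 44.
cat         O        E   (O−E)²/E
0          39       44      0.568
1          44       44      0.000
2          46       44      0.091
3          44       44      0.000
4          37       44      1.114
5          48       44      0.364
6          46       44      0.091
7          45       44      0.023
8          48       44      0.364
9          43       44      0.023
Sum = 2.64

2.64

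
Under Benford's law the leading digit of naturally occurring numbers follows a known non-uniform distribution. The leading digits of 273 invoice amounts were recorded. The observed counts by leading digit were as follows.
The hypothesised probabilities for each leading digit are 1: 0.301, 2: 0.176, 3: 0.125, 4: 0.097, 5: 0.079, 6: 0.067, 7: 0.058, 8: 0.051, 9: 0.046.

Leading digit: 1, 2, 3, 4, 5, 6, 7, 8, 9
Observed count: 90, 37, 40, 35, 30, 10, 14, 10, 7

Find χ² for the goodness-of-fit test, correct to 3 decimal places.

17.871

Expected counts E_i = n·p_i: 273×0.301 = 82.173, 273×0.176 = 48.048, 273×0.125 = 34.125, 273×0.097 = 26.481, 273×0.079 = 21.567, 273×0.067 = 18.291, 273×0.058 = 15.834, 273×0.051 = 13.923, 273×0.046 = 12.558.
χ² = (90−82.173)²/82.173 + (37−48.048)²/48.048 + (40−34.125)²/34.125 + (35−26.481)²/26.481 + (30−21.567)²/21.567 + (10−18.291)²/18.291 + (14−15.834)²/15.834 + (10−13.923)²/13.923 + (7−12.558)²/12.558
   = 0.7455 + 2.5403 + 1.0114 + 2.7406 + 3.2974 + 3.7582 + 0.2124 + 1.1054 + 2.4599
Sum = 17.871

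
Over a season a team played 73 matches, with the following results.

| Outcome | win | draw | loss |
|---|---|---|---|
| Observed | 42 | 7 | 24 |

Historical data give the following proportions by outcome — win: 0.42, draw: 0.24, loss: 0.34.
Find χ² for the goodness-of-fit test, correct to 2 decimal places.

Expected counts E_i = n·p_i: 73×0.42 = 30.66, 73×0.24 = 17.52, 73×0.34 = 24.82.
cat         O        E   (O−E)²/E
win        42    30.66      4.194
draw        7    17.52      6.317
loss       24    24.82      0.027
Sum = 10.54

10.54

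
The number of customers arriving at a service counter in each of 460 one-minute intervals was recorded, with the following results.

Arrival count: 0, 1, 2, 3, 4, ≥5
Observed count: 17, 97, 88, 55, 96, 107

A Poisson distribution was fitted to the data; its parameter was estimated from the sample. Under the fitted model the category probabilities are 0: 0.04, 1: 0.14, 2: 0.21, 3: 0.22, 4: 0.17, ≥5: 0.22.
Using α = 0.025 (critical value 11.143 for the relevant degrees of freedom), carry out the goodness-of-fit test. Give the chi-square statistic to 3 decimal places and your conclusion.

42.850; reject

Expected counts E_i = n·p_i: 460×0.04 = 18.4, 460×0.14 = 64.4, 460×0.21 = 96.6, 460×0.22 = 101.2, 460×0.17 = 78.2, 460×0.22 = 101.2.
χ² = (17−18.4)²/18.4 + (97−64.4)²/64.4 + (88−96.6)²/96.6 + (55−101.2)²/101.2 + (96−78.2)²/78.2 + (107−101.2)²/101.2
   = 0.1065 + 16.5025 + 0.7656 + 21.0913 + 4.0517 + 0.3324
Sum = 42.850
df = 4. Since 42.850 > 11.143, we reject H₀.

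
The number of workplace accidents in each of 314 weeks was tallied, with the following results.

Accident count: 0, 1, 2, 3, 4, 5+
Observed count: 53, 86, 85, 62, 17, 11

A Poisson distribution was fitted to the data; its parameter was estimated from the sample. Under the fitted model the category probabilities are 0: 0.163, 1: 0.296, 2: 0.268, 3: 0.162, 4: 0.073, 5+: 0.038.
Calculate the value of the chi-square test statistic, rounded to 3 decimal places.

4.631

Expected counts E_i = n·p_i: 314×0.163 = 51.182, 314×0.296 = 92.944, 314×0.268 = 84.152, 314×0.162 = 50.868, 314×0.073 = 22.922, 314×0.038 = 11.932.
χ² = (53−51.182)²/51.182 + (86−92.944)²/92.944 + (85−84.152)²/84.152 + (62−50.868)²/50.868 + (17−22.922)²/22.922 + (11−11.932)²/11.932
   = 0.0646 + 0.5188 + 0.0085 + 2.4361 + 1.5300 + 0.0728
Sum = 4.631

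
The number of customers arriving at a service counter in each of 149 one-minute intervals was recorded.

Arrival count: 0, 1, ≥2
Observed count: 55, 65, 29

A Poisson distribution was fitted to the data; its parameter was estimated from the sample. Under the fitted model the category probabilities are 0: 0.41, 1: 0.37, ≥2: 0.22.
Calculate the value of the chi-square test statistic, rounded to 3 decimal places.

Expected counts E_i = n·p_i: 149×0.41 = 61.09, 149×0.37 = 55.13, 149×0.22 = 32.78.
cat         O        E   (O−E)²/E
0          55    61.09     0.6071
1          65    55.13     1.7670
≥2         29    32.78     0.4359
Sum = 2.810

2.810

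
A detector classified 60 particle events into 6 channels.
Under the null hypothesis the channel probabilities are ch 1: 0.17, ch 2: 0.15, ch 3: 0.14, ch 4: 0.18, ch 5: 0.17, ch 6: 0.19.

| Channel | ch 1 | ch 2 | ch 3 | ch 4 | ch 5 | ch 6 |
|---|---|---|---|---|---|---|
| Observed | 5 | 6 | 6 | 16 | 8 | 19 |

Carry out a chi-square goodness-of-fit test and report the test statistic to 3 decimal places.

Expected counts E_i = n·p_i: 60×0.17 = 10.2, 60×0.15 = 9, 60×0.14 = 8.4, 60×0.18 = 10.8, 60×0.17 = 10.2, 60×0.19 = 11.4.
χ² = (5−10.2)²/10.2 + (6−9)²/9 + (6−8.4)²/8.4 + (16−10.8)²/10.8 + (8−10.2)²/10.2 + (19−11.4)²/11.4
   = 2.6510 + 1.0000 + 0.6857 + 2.5037 + 0.4745 + 5.0667
Sum = 12.382

12.382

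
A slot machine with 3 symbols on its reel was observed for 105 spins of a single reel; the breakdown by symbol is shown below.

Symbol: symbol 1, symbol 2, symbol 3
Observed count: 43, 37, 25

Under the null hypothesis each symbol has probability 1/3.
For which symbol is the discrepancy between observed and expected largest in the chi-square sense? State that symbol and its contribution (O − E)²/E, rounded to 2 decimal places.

Under H₀ each category has probability 1/3, so each expected count is 105/3 = 35.
symbol 1: (43 − 35)²/35 = 64/35 = 1.829
symbol 2: (37 − 35)²/35 = 4/35 = 0.114
symbol 3: (25 − 35)²/35 = 100/35 = 2.857
The largest term is for symbol 3: 2.86.

symbol 3, 2.86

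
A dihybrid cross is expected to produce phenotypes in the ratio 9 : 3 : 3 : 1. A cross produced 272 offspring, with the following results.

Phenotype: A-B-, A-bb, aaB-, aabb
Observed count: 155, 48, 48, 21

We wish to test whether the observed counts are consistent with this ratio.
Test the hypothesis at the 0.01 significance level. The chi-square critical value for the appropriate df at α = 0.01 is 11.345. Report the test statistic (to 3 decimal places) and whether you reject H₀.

1.320; do not reject

Ratio total = 16. Expected counts: 272×9/16 = 153, 272×3/16 = 51, 272×3/16 = 51, 272×1/16 = 17.
A-B-: (155 − 153)²/153 = 4/153 = 0.0261
A-bb: (48 − 51)²/51 = 9/51 = 0.1765
aaB-: (48 − 51)²/51 = 9/51 = 0.1765
aabb: (21 − 17)²/17 = 16/17 = 0.9412
Sum = 1.320
df = 3. Since 1.320 < 11.345, we do not reject H₀.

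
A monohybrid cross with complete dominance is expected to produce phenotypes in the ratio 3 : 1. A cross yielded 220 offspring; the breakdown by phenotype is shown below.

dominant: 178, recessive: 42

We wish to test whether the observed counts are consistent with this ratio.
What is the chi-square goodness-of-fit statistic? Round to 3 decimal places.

Ratio total = 4. Expected counts: 220×3/4 = 165, 220×1/4 = 55.
dominant: (178 − 165)²/165 = 169/165 = 1.0242
recessive: (42 − 55)²/55 = 169/55 = 3.0727
Sum = 4.097

4.097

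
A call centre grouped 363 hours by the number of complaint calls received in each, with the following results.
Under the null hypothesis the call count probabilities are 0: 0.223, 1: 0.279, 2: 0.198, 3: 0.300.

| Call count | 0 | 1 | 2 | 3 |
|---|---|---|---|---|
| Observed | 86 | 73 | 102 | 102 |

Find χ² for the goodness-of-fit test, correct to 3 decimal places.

21.275

Expected counts E_i = n·p_i: 363×0.223 = 80.949, 363×0.279 = 101.277, 363×0.198 = 71.874, 363×0.300 = 108.9.
0: (86 − 80.949)²/80.949 = 25.512601/80.949 = 0.3152
1: (73 − 101.277)²/101.277 = 799.588729/101.277 = 7.8951
2: (102 − 71.874)²/71.874 = 907.575876/71.874 = 12.6273
3: (102 − 108.9)²/108.9 = 47.61/108.9 = 0.4372
Sum = 21.275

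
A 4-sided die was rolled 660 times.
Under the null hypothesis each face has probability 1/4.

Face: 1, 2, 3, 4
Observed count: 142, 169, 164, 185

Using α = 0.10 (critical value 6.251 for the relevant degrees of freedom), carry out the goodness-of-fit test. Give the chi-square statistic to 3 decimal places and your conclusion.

Under H₀ each category has probability 1/4, so each expected count is 660/4 = 165.
1: (142 − 165)²/165 = 529/165 = 3.2061
2: (169 − 165)²/165 = 16/165 = 0.0970
3: (164 − 165)²/165 = 1/165 = 0.0061
4: (185 − 165)²/165 = 400/165 = 2.4242
Sum = 5.733
df = 3. Since 5.733 < 6.251, we do not reject H₀.

5.733; do not reject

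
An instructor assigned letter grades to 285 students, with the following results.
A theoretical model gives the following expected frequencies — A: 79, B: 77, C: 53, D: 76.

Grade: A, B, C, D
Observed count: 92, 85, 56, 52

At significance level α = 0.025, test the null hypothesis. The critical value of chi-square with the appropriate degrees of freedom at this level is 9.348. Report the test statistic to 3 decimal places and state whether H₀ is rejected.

10.719; reject

χ² = (92−79)²/79 + (85−77)²/77 + (56−53)²/53 + (52−76)²/76
   = 2.1392 + 0.8312 + 0.1698 + 7.5789
Sum = 10.719
df = 3. Since 10.719 > 9.348, we reject H₀.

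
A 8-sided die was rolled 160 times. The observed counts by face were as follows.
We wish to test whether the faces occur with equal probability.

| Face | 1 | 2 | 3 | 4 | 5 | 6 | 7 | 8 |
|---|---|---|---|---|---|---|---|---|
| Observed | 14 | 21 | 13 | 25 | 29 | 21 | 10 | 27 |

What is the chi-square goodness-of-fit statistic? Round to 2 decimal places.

17.10

Expected count for each of the 8 categories: 160/8 = 20.
cat         O        E   (O−E)²/E
1          14       20      1.800
2          21       20      0.050
3          13       20      2.450
4          25       20      1.250
5          29       20      4.050
6          21       20      0.050
7          10       20      5.000
8          27       20      2.450
Sum = 17.10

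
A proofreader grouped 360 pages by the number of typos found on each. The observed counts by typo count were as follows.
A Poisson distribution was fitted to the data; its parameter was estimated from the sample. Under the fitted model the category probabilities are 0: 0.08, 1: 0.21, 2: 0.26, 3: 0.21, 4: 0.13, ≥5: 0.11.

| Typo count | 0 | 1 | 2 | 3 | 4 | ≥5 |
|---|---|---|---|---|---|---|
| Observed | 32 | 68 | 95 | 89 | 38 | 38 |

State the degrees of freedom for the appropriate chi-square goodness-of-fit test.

There are k = 6 categories and 1 parameter estimated from the data, so df = 6 − 1 − 1 = 4.

4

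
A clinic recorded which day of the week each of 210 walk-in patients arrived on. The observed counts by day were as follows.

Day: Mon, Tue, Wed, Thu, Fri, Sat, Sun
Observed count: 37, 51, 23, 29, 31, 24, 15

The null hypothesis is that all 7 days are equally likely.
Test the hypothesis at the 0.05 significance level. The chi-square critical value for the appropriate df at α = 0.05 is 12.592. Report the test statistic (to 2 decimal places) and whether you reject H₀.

Under H₀ each category has probability 1/7, so each expected count is 210/7 = 30.
χ² = (37−30)²/30 + (51−30)²/30 + (23−30)²/30 + (29−30)²/30 + (31−30)²/30 + (24−30)²/30 + (15−30)²/30
   = 1.633 + 14.700 + 1.633 + 0.033 + 0.033 + 1.200 + 7.500
Sum = 26.73
df = 6. Since 26.73 > 12.592, we reject H₀.

26.73; reject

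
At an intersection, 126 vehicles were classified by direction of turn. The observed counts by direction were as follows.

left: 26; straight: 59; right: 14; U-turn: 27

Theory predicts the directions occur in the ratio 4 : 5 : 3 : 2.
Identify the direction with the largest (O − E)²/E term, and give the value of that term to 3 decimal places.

right, 6.259

Ratio total = 14. Expected counts: 126×4/14 = 36, 126×5/14 = 45, 126×3/14 = 27, 126×2/14 = 18.
cat           O        E   (O−E)²/E
left         26       36     2.7778
straight     59       45     4.3556
right        14       27     6.2593
U-turn       27       18     4.5000
The largest term is for right: 6.259.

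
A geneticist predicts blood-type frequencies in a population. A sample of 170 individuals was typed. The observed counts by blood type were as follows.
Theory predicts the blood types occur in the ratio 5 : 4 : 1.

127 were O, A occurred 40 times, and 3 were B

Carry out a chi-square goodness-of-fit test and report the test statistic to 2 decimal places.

43.81

Ratio total = 10. Expected counts: 170×5/10 = 85, 170×4/10 = 68, 170×1/10 = 17.
cat         O        E   (O−E)²/E
O         127       85     20.753
A          40       68     11.529
B           3       17     11.529
Sum = 43.81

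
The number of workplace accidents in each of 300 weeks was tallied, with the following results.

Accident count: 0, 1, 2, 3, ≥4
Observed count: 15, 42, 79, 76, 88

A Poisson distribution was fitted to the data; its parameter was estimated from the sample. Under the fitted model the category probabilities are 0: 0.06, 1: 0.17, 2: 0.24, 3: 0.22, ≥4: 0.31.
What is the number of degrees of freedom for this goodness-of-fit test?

There are k = 5 categories and 1 parameter estimated from the data, so df = 5 − 1 − 1 = 3.

3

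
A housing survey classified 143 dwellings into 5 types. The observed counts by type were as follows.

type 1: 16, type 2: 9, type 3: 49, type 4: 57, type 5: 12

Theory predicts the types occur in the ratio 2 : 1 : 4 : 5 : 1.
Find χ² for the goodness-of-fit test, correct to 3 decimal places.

2.732

Ratio total = 13. Expected counts: 143×2/13 = 22, 143×1/13 = 11, 143×4/13 = 44, 143×5/13 = 55, 143×1/13 = 11.
type 1: (16 − 22)²/22 = 36/22 = 1.6364
type 2: (9 − 11)²/11 = 4/11 = 0.3636
type 3: (49 − 44)²/44 = 25/44 = 0.5682
type 4: (57 − 55)²/55 = 4/55 = 0.0727
type 5: (12 − 11)²/11 = 1/11 = 0.0909
Sum = 2.732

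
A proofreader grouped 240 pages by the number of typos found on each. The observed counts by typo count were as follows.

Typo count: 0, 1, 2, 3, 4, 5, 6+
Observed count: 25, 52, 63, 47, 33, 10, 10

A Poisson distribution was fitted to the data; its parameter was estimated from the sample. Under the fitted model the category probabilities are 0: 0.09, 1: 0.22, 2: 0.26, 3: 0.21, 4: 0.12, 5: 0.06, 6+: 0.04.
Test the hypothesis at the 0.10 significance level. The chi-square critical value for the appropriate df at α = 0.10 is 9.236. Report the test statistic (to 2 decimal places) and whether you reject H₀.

Expected counts E_i = n·p_i: 240×0.09 = 21.6, 240×0.22 = 52.8, 240×0.26 = 62.4, 240×0.21 = 50.4, 240×0.12 = 28.8, 240×0.06 = 14.4, 240×0.04 = 9.6.
χ² = (25−21.6)²/21.6 + (52−52.8)²/52.8 + (63−62.4)²/62.4 + (47−50.4)²/50.4 + (33−28.8)²/28.8 + (10−14.4)²/14.4 + (10−9.6)²/9.6
   = 0.535 + 0.012 + 0.006 + 0.229 + 0.613 + 1.344 + 0.017
Sum = 2.76
df = 5. Since 2.76 < 9.236, we do not reject H₀.

2.76; do not reject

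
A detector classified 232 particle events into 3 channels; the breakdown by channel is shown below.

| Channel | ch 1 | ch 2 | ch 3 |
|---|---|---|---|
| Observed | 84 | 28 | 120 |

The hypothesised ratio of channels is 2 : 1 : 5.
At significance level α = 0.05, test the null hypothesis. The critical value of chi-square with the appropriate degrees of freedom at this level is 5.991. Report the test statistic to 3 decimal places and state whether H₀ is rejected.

16.000; reject

Ratio total = 8. Expected counts: 232×2/8 = 58, 232×1/8 = 29, 232×5/8 = 145.
ch 1: (84 − 58)²/58 = 676/58 = 11.6552
ch 2: (28 − 29)²/29 = 1/29 = 0.0345
ch 3: (120 − 145)²/145 = 625/145 = 4.3103
Sum = 16.000
df = 2. Since 16.000 > 5.991, we reject H₀.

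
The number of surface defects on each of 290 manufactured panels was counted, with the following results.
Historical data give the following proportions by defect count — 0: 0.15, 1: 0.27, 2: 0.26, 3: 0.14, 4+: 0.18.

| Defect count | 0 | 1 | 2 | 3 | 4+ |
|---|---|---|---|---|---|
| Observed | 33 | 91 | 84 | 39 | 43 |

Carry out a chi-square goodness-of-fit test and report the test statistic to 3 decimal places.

7.260

Expected counts E_i = n·p_i: 290×0.15 = 43.5, 290×0.27 = 78.3, 290×0.26 = 75.4, 290×0.14 = 40.6, 290×0.18 = 52.2.
cat         O        E   (O−E)²/E
0          33     43.5     2.5345
1          91     78.3     2.0599
2          84     75.4     0.9809
3          39     40.6     0.0631
4+         43     52.2     1.6215
Sum = 7.260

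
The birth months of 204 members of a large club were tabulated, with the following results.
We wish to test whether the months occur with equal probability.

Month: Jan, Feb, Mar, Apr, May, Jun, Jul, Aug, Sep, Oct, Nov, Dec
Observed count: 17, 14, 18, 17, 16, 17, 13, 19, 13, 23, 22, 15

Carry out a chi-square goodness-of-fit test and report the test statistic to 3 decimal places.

Under H₀ each category has probability 1/12, so each expected count is 204/12 = 17.
χ² = (17−17)²/17 + (14−17)²/17 + (18−17)²/17 + (17−17)²/17 + (16−17)²/17 + (17−17)²/17 + (13−17)²/17 + (19−17)²/17 + (13−17)²/17 + (23−17)²/17 + (22−17)²/17 + (15−17)²/17
   = 0.0000 + 0.5294 + 0.0588 + 0.0000 + 0.0588 + 0.0000 + 0.9412 + 0.2353 + 0.9412 + 2.1176 + 1.4706 + 0.2353
Sum = 6.588

6.588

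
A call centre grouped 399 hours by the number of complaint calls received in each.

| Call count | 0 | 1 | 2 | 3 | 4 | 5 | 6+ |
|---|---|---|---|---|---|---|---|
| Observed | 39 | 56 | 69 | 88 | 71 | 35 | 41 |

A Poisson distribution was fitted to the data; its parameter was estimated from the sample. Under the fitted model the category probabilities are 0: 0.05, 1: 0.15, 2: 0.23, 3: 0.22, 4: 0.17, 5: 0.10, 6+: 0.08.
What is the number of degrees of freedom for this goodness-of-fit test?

There are k = 7 categories and 1 parameter estimated from the data, so df = 7 − 1 − 1 = 5.

5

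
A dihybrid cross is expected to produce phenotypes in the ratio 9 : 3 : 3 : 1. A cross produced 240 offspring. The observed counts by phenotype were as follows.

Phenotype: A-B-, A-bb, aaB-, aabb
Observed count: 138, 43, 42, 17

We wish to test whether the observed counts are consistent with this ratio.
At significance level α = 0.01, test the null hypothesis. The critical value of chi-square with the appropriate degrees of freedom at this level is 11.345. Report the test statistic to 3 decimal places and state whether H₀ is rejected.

Ratio total = 16. Expected counts: 240×9/16 = 135, 240×3/16 = 45, 240×3/16 = 45, 240×1/16 = 15.
χ² = (138−135)²/135 + (43−45)²/45 + (42−45)²/45 + (17−15)²/15
   = 0.0667 + 0.0889 + 0.2000 + 0.2667
Sum = 0.622
df = 3. Since 0.622 < 11.345, we do not reject H₀.

0.622; do not reject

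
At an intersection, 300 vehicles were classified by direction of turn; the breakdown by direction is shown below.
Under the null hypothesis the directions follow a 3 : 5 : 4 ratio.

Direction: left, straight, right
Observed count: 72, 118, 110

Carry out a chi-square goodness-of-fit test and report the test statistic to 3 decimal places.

1.512

Ratio total = 12. Expected counts: 300×3/12 = 75, 300×5/12 = 125, 300×4/12 = 100.
left: (72 − 75)²/75 = 9/75 = 0.1200
straight: (118 − 125)²/125 = 49/125 = 0.3920
right: (110 − 100)²/100 = 100/100 = 1.0000
Sum = 1.512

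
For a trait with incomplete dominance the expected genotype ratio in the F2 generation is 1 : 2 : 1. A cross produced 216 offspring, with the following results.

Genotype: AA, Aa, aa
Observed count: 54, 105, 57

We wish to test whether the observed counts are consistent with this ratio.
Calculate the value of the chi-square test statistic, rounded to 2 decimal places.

0.25

Ratio total = 4. Expected counts: 216×1/4 = 54, 216×2/4 = 108, 216×1/4 = 54.
AA: (54 − 54)²/54 = 0/54 = 0.000
Aa: (105 − 108)²/108 = 9/108 = 0.083
aa: (57 − 54)²/54 = 9/54 = 0.167
Sum = 0.25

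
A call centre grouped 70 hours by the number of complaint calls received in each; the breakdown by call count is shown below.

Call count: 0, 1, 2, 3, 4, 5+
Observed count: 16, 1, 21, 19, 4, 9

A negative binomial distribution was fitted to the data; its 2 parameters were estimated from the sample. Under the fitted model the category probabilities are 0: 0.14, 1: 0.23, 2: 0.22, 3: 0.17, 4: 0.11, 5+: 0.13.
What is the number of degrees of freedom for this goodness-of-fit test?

There are k = 6 categories and 2 parameters estimated from the data, so df = 6 − 1 − 2 = 3.

3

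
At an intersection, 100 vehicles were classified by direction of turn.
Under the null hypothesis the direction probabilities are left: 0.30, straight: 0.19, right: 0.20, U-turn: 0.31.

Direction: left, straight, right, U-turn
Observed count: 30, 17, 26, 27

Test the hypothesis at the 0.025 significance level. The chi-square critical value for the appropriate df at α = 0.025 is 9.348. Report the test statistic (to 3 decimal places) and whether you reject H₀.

Expected counts E_i = n·p_i: 100×0.30 = 30, 100×0.19 = 19, 100×0.20 = 20, 100×0.31 = 31.
cat           O        E   (O−E)²/E
left         30       30     0.0000
straight     17       19     0.2105
right        26       20     1.8000
U-turn       27       31     0.5161
Sum = 2.527
df = 3. Since 2.527 < 9.348, we do not reject H₀.

2.527; do not reject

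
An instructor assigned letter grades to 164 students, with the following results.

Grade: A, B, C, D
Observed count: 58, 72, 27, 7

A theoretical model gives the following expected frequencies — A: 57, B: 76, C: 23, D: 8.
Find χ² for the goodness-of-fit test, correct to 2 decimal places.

cat         O        E   (O−E)²/E
A          58       57      0.018
B          72       76      0.211
C          27       23      0.696
D           7        8      0.125
Sum = 1.05

1.05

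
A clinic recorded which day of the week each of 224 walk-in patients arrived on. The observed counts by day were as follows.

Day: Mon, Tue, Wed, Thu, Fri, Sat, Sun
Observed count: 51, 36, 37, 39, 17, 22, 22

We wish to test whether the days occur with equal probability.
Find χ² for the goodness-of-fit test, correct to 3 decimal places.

27.375

Expected count for each of the 7 categories: 224/7 = 32.
cat         O        E   (O−E)²/E
Mon        51       32    11.2813
Tue        36       32     0.5000
Wed        37       32     0.7813
Thu        39       32     1.5313
Fri        17       32     7.0313
Sat        22       32     3.1250
Sun        22       32     3.1250
Sum = 27.375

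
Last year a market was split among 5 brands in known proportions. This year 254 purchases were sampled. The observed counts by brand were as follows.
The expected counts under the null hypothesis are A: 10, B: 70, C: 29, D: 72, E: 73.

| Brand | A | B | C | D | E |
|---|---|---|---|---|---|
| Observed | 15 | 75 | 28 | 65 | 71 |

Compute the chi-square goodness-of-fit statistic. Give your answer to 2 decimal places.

3.63

cat         O        E   (O−E)²/E
A          15       10      2.500
B          75       70      0.357
C          28       29      0.034
D          65       72      0.681
E          71       73      0.055
Sum = 3.63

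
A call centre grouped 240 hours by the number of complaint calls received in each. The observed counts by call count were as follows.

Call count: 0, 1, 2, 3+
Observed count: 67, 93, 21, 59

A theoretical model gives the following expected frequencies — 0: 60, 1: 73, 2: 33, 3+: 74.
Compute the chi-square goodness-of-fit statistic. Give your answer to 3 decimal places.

13.700

0: (67 − 60)²/60 = 49/60 = 0.8167
1: (93 − 73)²/73 = 400/73 = 5.4795
2: (21 − 33)²/33 = 144/33 = 4.3636
3+: (59 − 74)²/74 = 225/74 = 3.0405
Sum = 13.700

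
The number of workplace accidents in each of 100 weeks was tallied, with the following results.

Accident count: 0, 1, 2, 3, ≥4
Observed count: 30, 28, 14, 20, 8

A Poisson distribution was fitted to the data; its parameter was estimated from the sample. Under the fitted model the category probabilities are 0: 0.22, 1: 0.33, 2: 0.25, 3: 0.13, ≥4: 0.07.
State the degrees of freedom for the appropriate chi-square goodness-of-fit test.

3

There are k = 5 categories and 1 parameter estimated from the data, so df = 5 − 1 − 1 = 3.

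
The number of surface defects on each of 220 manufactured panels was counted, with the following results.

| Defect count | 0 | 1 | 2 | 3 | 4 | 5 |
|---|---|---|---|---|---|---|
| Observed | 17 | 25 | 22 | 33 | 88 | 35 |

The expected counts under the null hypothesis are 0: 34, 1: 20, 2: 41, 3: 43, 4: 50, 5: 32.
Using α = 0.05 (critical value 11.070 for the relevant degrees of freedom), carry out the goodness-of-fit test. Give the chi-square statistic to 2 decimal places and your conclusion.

χ² = (17−34)²/34 + (25−20)²/20 + (22−41)²/41 + (33−43)²/43 + (88−50)²/50 + (35−32)²/32
   = 8.500 + 1.250 + 8.805 + 2.326 + 28.880 + 0.281
Sum = 50.04
df = 5. Since 50.04 > 11.070, we reject H₀.

50.04; reject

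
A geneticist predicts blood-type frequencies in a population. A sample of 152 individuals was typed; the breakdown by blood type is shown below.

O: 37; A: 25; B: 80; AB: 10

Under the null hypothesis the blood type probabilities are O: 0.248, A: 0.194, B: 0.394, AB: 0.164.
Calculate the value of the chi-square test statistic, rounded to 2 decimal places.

16.39

Expected counts E_i = n·p_i: 152×0.248 = 37.696, 152×0.194 = 29.488, 152×0.394 = 59.888, 152×0.164 = 24.928.
O: (37 − 37.696)²/37.696 = 0.484416/37.696 = 0.013
A: (25 − 29.488)²/29.488 = 20.142144/29.488 = 0.683
B: (80 − 59.888)²/59.888 = 404.492544/59.888 = 6.754
AB: (10 − 24.928)²/24.928 = 222.845184/24.928 = 8.940
Sum = 16.39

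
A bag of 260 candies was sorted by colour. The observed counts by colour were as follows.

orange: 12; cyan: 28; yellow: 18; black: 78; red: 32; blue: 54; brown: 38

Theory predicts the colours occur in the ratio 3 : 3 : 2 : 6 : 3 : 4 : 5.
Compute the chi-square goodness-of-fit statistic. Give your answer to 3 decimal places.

24.447

Ratio total = 26. Expected counts: 260×3/26 = 30, 260×3/26 = 30, 260×2/26 = 20, 260×6/26 = 60, 260×3/26 = 30, 260×4/26 = 40, 260×5/26 = 50.
orange: (12 − 30)²/30 = 324/30 = 10.8000
cyan: (28 − 30)²/30 = 4/30 = 0.1333
yellow: (18 − 20)²/20 = 4/20 = 0.2000
black: (78 − 60)²/60 = 324/60 = 5.4000
red: (32 − 30)²/30 = 4/30 = 0.1333
blue: (54 − 40)²/40 = 196/40 = 4.9000
brown: (38 − 50)²/50 = 144/50 = 2.8800
Sum = 24.447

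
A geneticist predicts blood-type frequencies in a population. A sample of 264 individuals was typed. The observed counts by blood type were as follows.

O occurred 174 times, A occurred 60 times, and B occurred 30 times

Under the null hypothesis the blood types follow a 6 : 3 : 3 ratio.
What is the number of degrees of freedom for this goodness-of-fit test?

2

There are k = 3 categories and no parameters were estimated from the data, so df = 3 − 1 = 2.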